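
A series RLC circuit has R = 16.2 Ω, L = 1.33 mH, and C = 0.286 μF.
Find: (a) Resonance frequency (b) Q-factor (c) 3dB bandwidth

Step 1 — Resonance: ω₀ = 1/√(LC) = 1/√(0.00133·2.86e-07) = 5.127e+04 rad/s.
Step 2 — f₀ = ω₀/(2π) = 8160 Hz.
Step 3 — Series Q: Q = ω₀L/R = 5.127e+04·0.00133/16.2 = 4.209.
Step 4 — Bandwidth: Δω = ω₀/Q = 1.218e+04 rad/s; BW = Δω/(2π) = 1939 Hz.

(a) f₀ = 8160 Hz  (b) Q = 4.209  (c) BW = 1939 Hz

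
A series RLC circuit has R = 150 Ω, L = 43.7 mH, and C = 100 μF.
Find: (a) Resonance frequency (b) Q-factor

Step 1 — Resonance condition Im(Z)=0 gives ω₀ = 1/√(LC).
Step 2 — ω₀ = 1/√(0.0437·0.0001) = 478.4 rad/s.
Step 3 — f₀ = ω₀/(2π) = 76.13 Hz.
Step 4 — Series Q: Q = ω₀L/R = 478.4·0.0437/150 = 0.1394.

(a) f₀ = 76.13 Hz  (b) Q = 0.1394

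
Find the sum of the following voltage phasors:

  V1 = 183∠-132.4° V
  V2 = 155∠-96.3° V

Step 1 — Convert each phasor to rectangular form:
  V1 = 183·(cos(-132.4°) + j·sin(-132.4°)) = -123.4 - j135.1 V
  V2 = 155·(cos(-96.3°) + j·sin(-96.3°)) = -17.01 - j154.1 V
Step 2 — Sum components: V_total = -140.4 - j289.2 V.
Step 3 — Convert to polar: |V_total| = 321.5 V, ∠V_total = -115.9°.

V_total = 321.5∠-115.9° V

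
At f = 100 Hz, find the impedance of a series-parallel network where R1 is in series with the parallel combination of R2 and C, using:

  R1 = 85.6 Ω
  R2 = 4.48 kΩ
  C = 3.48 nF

Step 1 — Angular frequency: ω = 2π·f = 2π·100 = 628.3 rad/s.
Step 2 — Component impedances:
  R1: Z = R = 85.6 Ω
  R2: Z = R = 4480 Ω
  C: Z = 1/(jωC) = -j/(ω·C) = 0 - j4.573e+05 Ω
Step 3 — Parallel branch: R2 || C = 1/(1/R2 + 1/C) = 4480 - j43.88 Ω.
Step 4 — Series with R1: Z_total = R1 + (R2 || C) = 4565 - j43.88 Ω = 4565∠-0.6° Ω.

Z = 4565 - j43.88 Ω = 4565∠-0.6° Ω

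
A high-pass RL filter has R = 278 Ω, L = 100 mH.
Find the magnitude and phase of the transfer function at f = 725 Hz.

Step 1 — Angular frequency: ω = 2π·725 = 4555 rad/s.
Step 2 — Transfer function: H(jω) = jωL/(R + jωL).
Step 3 — Numerator jωL = j·455.5; denominator R + jωL = 278 + j455.5.
Step 4 — H = 0.7286 + j0.4447.
Step 5 — Magnitude: |H| = 0.8536 (-1.4 dB); phase: φ = 31.4°.

|H| = 0.8536 (-1.4 dB), φ = 31.4°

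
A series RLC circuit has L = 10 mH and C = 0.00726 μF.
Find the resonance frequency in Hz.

Step 1 — Resonance condition Im(Z)=0 gives ω₀ = 1/√(LC).
Step 2 — ω₀ = 1/√(0.01·7.26e-09) = 1.174e+05 rad/s.
Step 3 — f₀ = ω₀/(2π) = 1.868e+04 Hz.

f₀ = 1.868e+04 Hz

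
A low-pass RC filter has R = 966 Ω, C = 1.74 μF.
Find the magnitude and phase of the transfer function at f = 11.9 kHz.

Step 1 — Angular frequency: ω = 2π·1.19e+04 = 7.477e+04 rad/s.
Step 2 — Transfer function: H(jω) = 1/(1 + jωRC).
Step 3 — Denominator: 1 + jωRC = 1 + j·7.477e+04·966·1.74e-06 = 1 + j125.7.
Step 4 — H = 6.331e-05 - j0.007956.
Step 5 — Magnitude: |H| = 0.007957 (-42.0 dB); phase: φ = -89.5°.

|H| = 0.007957 (-42.0 dB), φ = -89.5°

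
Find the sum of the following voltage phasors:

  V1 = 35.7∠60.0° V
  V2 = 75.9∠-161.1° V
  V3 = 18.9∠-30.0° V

Step 1 — Convert each phasor to rectangular form:
  V1 = 35.7·(cos(60.0°) + j·sin(60.0°)) = 17.85 + j30.92 V
  V2 = 75.9·(cos(-161.1°) + j·sin(-161.1°)) = -71.81 - j24.59 V
  V3 = 18.9·(cos(-30.0°) + j·sin(-30.0°)) = 16.37 - j9.45 V
Step 2 — Sum components: V_total = -37.59 - j3.118 V.
Step 3 — Convert to polar: |V_total| = 37.72 V, ∠V_total = -175.3°.

V_total = 37.72∠-175.3° V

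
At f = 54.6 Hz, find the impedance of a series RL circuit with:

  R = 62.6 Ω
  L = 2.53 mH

Step 1 — Angular frequency: ω = 2π·f = 2π·54.6 = 343.1 rad/s.
Step 2 — Component impedances:
  R: Z = R = 62.6 Ω
  L: Z = jωL = j·343.1·0.00253 = 0 + j0.8679 Ω
Step 3 — Series combination: Z_total = R + L = 62.6 + j0.8679 Ω = 62.61∠0.8° Ω.

Z = 62.6 + j0.8679 Ω = 62.61∠0.8° Ω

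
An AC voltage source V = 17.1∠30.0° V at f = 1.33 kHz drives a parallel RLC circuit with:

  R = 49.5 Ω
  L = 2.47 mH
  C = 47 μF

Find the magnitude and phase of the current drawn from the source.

Step 1 — Angular frequency: ω = 2π·f = 2π·1330 = 8357 rad/s.
Step 2 — Component impedances:
  R: Z = R = 49.5 Ω
  L: Z = jωL = j·8357·0.00247 = 0 + j20.64 Ω
  C: Z = 1/(jωC) = -j/(ω·C) = 0 - j2.546 Ω
Step 3 — Parallel combination: 1/Z_total = 1/R + 1/L + 1/C; Z_total = 0.1698 - j2.894 Ω = 2.899∠-86.6° Ω.
Step 4 — Source phasor: V = 17.1∠30.0° V = 14.81 + j8.55 V.
Step 5 — Ohm's law: I = V / Z_total = (14.81 + j8.55) / (0.1698 - j2.894) = -2.645 + j5.272 A.
Step 6 — Convert to polar: |I| = 5.898 A, ∠I = 116.6°.

I = 5.898∠116.6° A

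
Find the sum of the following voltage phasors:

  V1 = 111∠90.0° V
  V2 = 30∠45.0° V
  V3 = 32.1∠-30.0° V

Step 1 — Convert each phasor to rectangular form:
  V1 = 111·(cos(90.0°) + j·sin(90.0°)) = 0 + j111 V
  V2 = 30·(cos(45.0°) + j·sin(45.0°)) = 21.21 + j21.21 V
  V3 = 32.1·(cos(-30.0°) + j·sin(-30.0°)) = 27.8 - j16.05 V
Step 2 — Sum components: V_total = 49.01 + j116.2 V.
Step 3 — Convert to polar: |V_total| = 126.1 V, ∠V_total = 67.1°.

V_total = 126.1∠67.1° V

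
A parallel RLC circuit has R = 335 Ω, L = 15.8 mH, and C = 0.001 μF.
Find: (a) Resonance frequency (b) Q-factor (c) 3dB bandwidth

Step 1 — Resonance: ω₀ = 1/√(LC) = 1/√(0.0158·1e-09) = 2.516e+05 rad/s.
Step 2 — f₀ = ω₀/(2π) = 4.004e+04 Hz.
Step 3 — Parallel Q: Q = R/(ω₀L) = 335/(2.516e+05·0.0158) = 0.08428.
Step 4 — Bandwidth: Δω = ω₀/Q = 2.985e+06 rad/s; BW = Δω/(2π) = 4.751e+05 Hz.

(a) f₀ = 4.004e+04 Hz  (b) Q = 0.08428  (c) BW = 4.751e+05 Hz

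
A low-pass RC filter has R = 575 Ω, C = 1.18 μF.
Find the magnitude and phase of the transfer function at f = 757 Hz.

Step 1 — Angular frequency: ω = 2π·757 = 4756 rad/s.
Step 2 — Transfer function: H(jω) = 1/(1 + jωRC).
Step 3 — Denominator: 1 + jωRC = 1 + j·4756·575·1.18e-06 = 1 + j3.227.
Step 4 — H = 0.08761 - j0.2827.
Step 5 — Magnitude: |H| = 0.296 (-10.6 dB); phase: φ = -72.8°.

|H| = 0.296 (-10.6 dB), φ = -72.8°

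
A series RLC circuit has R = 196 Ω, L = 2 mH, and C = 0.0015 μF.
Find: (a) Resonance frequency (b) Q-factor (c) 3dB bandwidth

Step 1 — Resonance: ω₀ = 1/√(LC) = 1/√(0.002·1.5e-09) = 5.774e+05 rad/s.
Step 2 — f₀ = ω₀/(2π) = 9.189e+04 Hz.
Step 3 — Series Q: Q = ω₀L/R = 5.774e+05·0.002/196 = 5.891.
Step 4 — Bandwidth: Δω = ω₀/Q = 9.8e+04 rad/s; BW = Δω/(2π) = 1.56e+04 Hz.

(a) f₀ = 9.189e+04 Hz  (b) Q = 5.891  (c) BW = 1.56e+04 Hz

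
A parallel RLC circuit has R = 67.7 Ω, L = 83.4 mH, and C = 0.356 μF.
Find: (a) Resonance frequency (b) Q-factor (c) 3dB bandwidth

Step 1 — Resonance: ω₀ = 1/√(LC) = 1/√(0.0834·3.56e-07) = 5804 rad/s.
Step 2 — f₀ = ω₀/(2π) = 923.7 Hz.
Step 3 — Parallel Q: Q = R/(ω₀L) = 67.7/(5804·0.0834) = 0.1399.
Step 4 — Bandwidth: Δω = ω₀/Q = 4.149e+04 rad/s; BW = Δω/(2π) = 6604 Hz.

(a) f₀ = 923.7 Hz  (b) Q = 0.1399  (c) BW = 6604 Hz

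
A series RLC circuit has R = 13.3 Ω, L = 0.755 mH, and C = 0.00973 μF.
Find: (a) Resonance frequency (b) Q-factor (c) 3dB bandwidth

Step 1 — Resonance: ω₀ = 1/√(LC) = 1/√(0.000755·9.73e-09) = 3.69e+05 rad/s.
Step 2 — f₀ = ω₀/(2π) = 5.872e+04 Hz.
Step 3 — Series Q: Q = ω₀L/R = 3.69e+05·0.000755/13.3 = 20.94.
Step 4 — Bandwidth: Δω = ω₀/Q = 1.762e+04 rad/s; BW = Δω/(2π) = 2804 Hz.

(a) f₀ = 5.872e+04 Hz  (b) Q = 20.94  (c) BW = 2804 Hz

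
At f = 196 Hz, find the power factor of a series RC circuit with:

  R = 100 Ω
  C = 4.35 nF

Step 1 — Angular frequency: ω = 2π·f = 2π·196 = 1232 rad/s.
Step 2 — Component impedances:
  R: Z = R = 100 Ω
  C: Z = 1/(jωC) = -j/(ω·C) = 0 - j1.867e+05 Ω
Step 3 — Series combination: Z_total = R + C = 100 - j1.867e+05 Ω = 1.867e+05∠-90.0° Ω.
Step 4 — Power factor: PF = cos(φ) = Re(Z)/|Z| = 100/1.8667e+05 = 0.0005357.
Step 5 — Type: Im(Z) = -1.867e+05 ⇒ leading (phase φ = -90.0°).

PF = 0.0005357 (leading, φ = -90.0°)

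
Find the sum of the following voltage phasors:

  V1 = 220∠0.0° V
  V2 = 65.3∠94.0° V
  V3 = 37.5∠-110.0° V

Step 1 — Convert each phasor to rectangular form:
  V1 = 220·(cos(0.0°) + j·sin(0.0°)) = 220 V
  V2 = 65.3·(cos(94.0°) + j·sin(94.0°)) = -4.555 + j65.14 V
  V3 = 37.5·(cos(-110.0°) + j·sin(-110.0°)) = -12.83 - j35.24 V
Step 2 — Sum components: V_total = 202.6 + j29.9 V.
Step 3 — Convert to polar: |V_total| = 204.8 V, ∠V_total = 8.4°.

V_total = 204.8∠8.4° V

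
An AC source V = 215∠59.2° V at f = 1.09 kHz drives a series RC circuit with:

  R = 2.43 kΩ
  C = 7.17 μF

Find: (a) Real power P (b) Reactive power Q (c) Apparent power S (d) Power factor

Step 1 — Angular frequency: ω = 2π·f = 2π·1090 = 6849 rad/s.
Step 2 — Component impedances:
  R: Z = R = 2430 Ω
  C: Z = 1/(jωC) = -j/(ω·C) = 0 - j20.36 Ω
Step 3 — Series combination: Z_total = R + C = 2430 - j20.36 Ω = 2430∠-0.5° Ω.
Step 4 — Source phasor: V = 215∠59.2° V = 110.1 + j184.7 V.
Step 5 — Current: I = V / Z = 0.04466 + j0.07637 A = 0.08847∠59.7° A.
Step 6 — Complex power: S = V·I* = 19.02 - j0.1594 VA.
Step 7 — Real power: P = Re(S) = 19.02 W.
Step 8 — Reactive power: Q = Im(S) = -0.1594 VAR.
Step 9 — Apparent power: |S| = 19.02 VA.
Step 10 — Power factor: PF = P/|S| = 1 (leading).

(a) P = 19.02 W  (b) Q = -0.1594 VAR  (c) S = 19.02 VA  (d) PF = 1 (leading)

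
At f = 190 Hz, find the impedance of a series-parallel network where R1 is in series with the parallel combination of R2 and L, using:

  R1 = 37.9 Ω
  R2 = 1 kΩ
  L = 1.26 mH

Step 1 — Angular frequency: ω = 2π·f = 2π·190 = 1194 rad/s.
Step 2 — Component impedances:
  R1: Z = R = 37.9 Ω
  R2: Z = R = 1000 Ω
  L: Z = jωL = j·1194·0.00126 = 0 + j1.504 Ω
Step 3 — Parallel branch: R2 || L = 1/(1/R2 + 1/L) = 0.002263 + j1.504 Ω.
Step 4 — Series with R1: Z_total = R1 + (R2 || L) = 37.9 + j1.504 Ω = 37.93∠2.3° Ω.

Z = 37.9 + j1.504 Ω = 37.93∠2.3° Ω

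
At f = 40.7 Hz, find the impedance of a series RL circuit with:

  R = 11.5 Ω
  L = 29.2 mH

Step 1 — Angular frequency: ω = 2π·f = 2π·40.7 = 255.7 rad/s.
Step 2 — Component impedances:
  R: Z = R = 11.5 Ω
  L: Z = jωL = j·255.7·0.0292 = 0 + j7.467 Ω
Step 3 — Series combination: Z_total = R + L = 11.5 + j7.467 Ω = 13.71∠33.0° Ω.

Z = 11.5 + j7.467 Ω = 13.71∠33.0° Ω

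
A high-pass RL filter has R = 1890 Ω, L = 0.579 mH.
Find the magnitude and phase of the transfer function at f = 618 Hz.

Step 1 — Angular frequency: ω = 2π·618 = 3883 rad/s.
Step 2 — Transfer function: H(jω) = jωL/(R + jωL).
Step 3 — Numerator jωL = j·2.248; denominator R + jωL = 1890 + j2.248.
Step 4 — H = 1.415e-06 + j0.00119.
Step 5 — Magnitude: |H| = 0.00119 (-58.5 dB); phase: φ = 89.9°.

|H| = 0.00119 (-58.5 dB), φ = 89.9°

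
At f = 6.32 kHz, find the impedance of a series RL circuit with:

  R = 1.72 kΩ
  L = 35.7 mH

Step 1 — Angular frequency: ω = 2π·f = 2π·6320 = 3.971e+04 rad/s.
Step 2 — Component impedances:
  R: Z = R = 1720 Ω
  L: Z = jωL = j·3.971e+04·0.0357 = 0 + j1418 Ω
Step 3 — Series combination: Z_total = R + L = 1720 + j1418 Ω = 2229∠39.5° Ω.

Z = 1720 + j1418 Ω = 2229∠39.5° Ω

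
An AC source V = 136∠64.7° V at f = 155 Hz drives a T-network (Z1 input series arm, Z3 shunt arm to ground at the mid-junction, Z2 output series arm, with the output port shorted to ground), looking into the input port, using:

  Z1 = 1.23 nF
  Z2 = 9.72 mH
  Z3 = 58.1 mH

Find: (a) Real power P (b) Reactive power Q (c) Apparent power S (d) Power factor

Step 1 — Angular frequency: ω = 2π·f = 2π·155 = 973.9 rad/s.
Step 2 — Component impedances:
  Z1: Z = 1/(jωC) = -j/(ω·C) = 0 - j8.348e+05 Ω
  Z2: Z = jωL = j·973.9·0.00972 = 0 + j9.466 Ω
  Z3: Z = jωL = j·973.9·0.0581 = 0 + j56.58 Ω
Step 3 — With the output port shorted to ground, the output series arm Z2 runs from the junction to ground; the shunt arm Z3 also runs from the junction to ground. They appear in parallel: Z3 || Z2 = 0 + j8.11 Ω.
Step 4 — Series with input arm Z1: Z_in = Z1 + (Z3 || Z2) = 0 - j8.348e+05 Ω = 8.348e+05∠-90.0° Ω.
Step 5 — Source phasor: V = 136∠64.7° V = 58.12 + j123 V.
Step 6 — Current: I = V / Z = -0.0001473 + j6.962e-05 A = 0.0001629∠154.7° A.
Step 7 — Complex power: S = V·I* = 0 - j0.02216 VA.
Step 8 — Real power: P = Re(S) = 0 W.
Step 9 — Reactive power: Q = Im(S) = -0.02216 VAR.
Step 10 — Apparent power: |S| = 0.02216 VA.
Step 11 — Power factor: PF = P/|S| = 0 (leading).

(a) P = 0 W  (b) Q = -0.02216 VAR  (c) S = 0.02216 VA  (d) PF = 0 (leading)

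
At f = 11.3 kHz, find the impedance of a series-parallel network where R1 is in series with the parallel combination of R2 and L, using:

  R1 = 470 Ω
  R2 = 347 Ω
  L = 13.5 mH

Step 1 — Angular frequency: ω = 2π·f = 2π·1.13e+04 = 7.1e+04 rad/s.
Step 2 — Component impedances:
  R1: Z = R = 470 Ω
  R2: Z = R = 347 Ω
  L: Z = jωL = j·7.1e+04·0.0135 = 0 + j958.5 Ω
Step 3 — Parallel branch: R2 || L = 1/(1/R2 + 1/L) = 306.8 + j111.1 Ω.
Step 4 — Series with R1: Z_total = R1 + (R2 || L) = 776.8 + j111.1 Ω = 784.7∠8.1° Ω.

Z = 776.8 + j111.1 Ω = 784.7∠8.1° Ω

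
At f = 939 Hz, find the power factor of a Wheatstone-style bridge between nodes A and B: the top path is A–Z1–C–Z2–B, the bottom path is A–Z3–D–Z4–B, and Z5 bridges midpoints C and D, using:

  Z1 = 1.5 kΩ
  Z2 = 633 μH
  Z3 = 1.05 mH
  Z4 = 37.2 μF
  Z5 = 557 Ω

Step 1 — Angular frequency: ω = 2π·f = 2π·939 = 5900 rad/s.
Step 2 — Component impedances:
  Z1: Z = R = 1500 Ω
  Z2: Z = jωL = j·5900·0.000633 = 0 + j3.735 Ω
  Z3: Z = jωL = j·5900·0.00105 = 0 + j6.195 Ω
  Z4: Z = 1/(jωC) = -j/(ω·C) = 0 - j4.556 Ω
  Z5: Z = R = 557 Ω
Step 3 — Bridge requires nodal analysis (the Z5 bridge couples midpoints C and D, so the two paths cannot be reduced to a simple series/parallel combination). Setting node B to ground and injecting 1 A at node A, the 3-node admittance system at A, C, D solves to V_A = Z_AB = 0.03906 + j1.639 Ω = 1.639∠88.6° Ω.
Step 4 — Power factor: PF = cos(φ) = Re(Z)/|Z| = 0.03906/1.639 = 0.02383.
Step 5 — Type: Im(Z) = 1.639 ⇒ lagging (phase φ = 88.6°).

PF = 0.02383 (lagging, φ = 88.6°)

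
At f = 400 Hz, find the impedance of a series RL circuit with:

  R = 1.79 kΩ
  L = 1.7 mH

Step 1 — Angular frequency: ω = 2π·f = 2π·400 = 2513 rad/s.
Step 2 — Component impedances:
  R: Z = R = 1790 Ω
  L: Z = jωL = j·2513·0.0017 = 0 + j4.273 Ω
Step 3 — Series combination: Z_total = R + L = 1790 + j4.273 Ω = 1790∠0.1° Ω.

Z = 1790 + j4.273 Ω = 1790∠0.1° Ω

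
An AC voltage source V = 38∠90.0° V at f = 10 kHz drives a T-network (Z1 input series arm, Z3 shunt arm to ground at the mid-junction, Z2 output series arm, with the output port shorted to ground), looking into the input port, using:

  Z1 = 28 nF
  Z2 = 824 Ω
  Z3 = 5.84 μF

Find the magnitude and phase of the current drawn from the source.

Step 1 — Angular frequency: ω = 2π·f = 2π·1e+04 = 6.283e+04 rad/s.
Step 2 — Component impedances:
  Z1: Z = 1/(jωC) = -j/(ω·C) = 0 - j568.4 Ω
  Z2: Z = R = 824 Ω
  Z3: Z = 1/(jωC) = -j/(ω·C) = 0 - j2.725 Ω
Step 3 — With the output port shorted to ground, the output series arm Z2 runs from the junction to ground; the shunt arm Z3 also runs from the junction to ground. They appear in parallel: Z3 || Z2 = 0.009013 - j2.725 Ω.
Step 4 — Series with input arm Z1: Z_in = Z1 + (Z3 || Z2) = 0.009013 - j571.1 Ω = 571.1∠-90.0° Ω.
Step 5 — Source phasor: V = 38∠90.0° V = 0 + j38 V.
Step 6 — Ohm's law: I = V / Z_total = (0 + j38) / (0.009013 - j571.1) = -0.06653 + j1.05e-06 A.
Step 7 — Convert to polar: |I| = 0.06653 A, ∠I = 180.0°.

I = 0.06653∠180.0° A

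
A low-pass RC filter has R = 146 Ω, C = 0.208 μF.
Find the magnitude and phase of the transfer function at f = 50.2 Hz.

Step 1 — Angular frequency: ω = 2π·50.2 = 315.4 rad/s.
Step 2 — Transfer function: H(jω) = 1/(1 + jωRC).
Step 3 — Denominator: 1 + jωRC = 1 + j·315.4·146·2.08e-07 = 1 + j0.009579.
Step 4 — H = 0.9999 - j0.009578.
Step 5 — Magnitude: |H| = 1 (-0.0 dB); phase: φ = -0.5°.

|H| = 1 (-0.0 dB), φ = -0.5°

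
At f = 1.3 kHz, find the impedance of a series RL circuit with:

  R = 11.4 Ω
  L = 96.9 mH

Step 1 — Angular frequency: ω = 2π·f = 2π·1300 = 8168 rad/s.
Step 2 — Component impedances:
  R: Z = R = 11.4 Ω
  L: Z = jωL = j·8168·0.0969 = 0 + j791.5 Ω
Step 3 — Series combination: Z_total = R + L = 11.4 + j791.5 Ω = 791.6∠89.2° Ω.

Z = 11.4 + j791.5 Ω = 791.6∠89.2° Ω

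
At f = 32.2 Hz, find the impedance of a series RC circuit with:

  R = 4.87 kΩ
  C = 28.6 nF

Step 1 — Angular frequency: ω = 2π·f = 2π·32.2 = 202.3 rad/s.
Step 2 — Component impedances:
  R: Z = R = 4870 Ω
  C: Z = 1/(jωC) = -j/(ω·C) = 0 - j1.728e+05 Ω
Step 3 — Series combination: Z_total = R + C = 4870 - j1.728e+05 Ω = 1.729e+05∠-88.4° Ω.

Z = 4870 - j1.728e+05 Ω = 1.729e+05∠-88.4° Ω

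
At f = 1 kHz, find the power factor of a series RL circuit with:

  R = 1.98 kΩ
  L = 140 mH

Step 1 — Angular frequency: ω = 2π·f = 2π·1000 = 6283 rad/s.
Step 2 — Component impedances:
  R: Z = R = 1980 Ω
  L: Z = jωL = j·6283·0.14 = 0 + j879.6 Ω
Step 3 — Series combination: Z_total = R + L = 1980 + j879.6 Ω = 2167∠24.0° Ω.
Step 4 — Power factor: PF = cos(φ) = Re(Z)/|Z| = 1980/2166.6 = 0.9139.
Step 5 — Type: Im(Z) = 879.6 ⇒ lagging (phase φ = 24.0°).

PF = 0.9139 (lagging, φ = 24.0°)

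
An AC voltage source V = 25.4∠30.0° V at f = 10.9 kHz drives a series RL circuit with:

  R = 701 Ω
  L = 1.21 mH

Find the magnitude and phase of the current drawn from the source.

Step 1 — Angular frequency: ω = 2π·f = 2π·1.09e+04 = 6.849e+04 rad/s.
Step 2 — Component impedances:
  R: Z = R = 701 Ω
  L: Z = jωL = j·6.849e+04·0.00121 = 0 + j82.87 Ω
Step 3 — Series combination: Z_total = R + L = 701 + j82.87 Ω = 705.9∠6.7° Ω.
Step 4 — Source phasor: V = 25.4∠30.0° V = 22 + j12.7 V.
Step 5 — Ohm's law: I = V / Z_total = (22 + j12.7) / (701 + j82.87) = 0.03306 + j0.01421 A.
Step 6 — Convert to polar: |I| = 0.03598 A, ∠I = 23.3°.

I = 0.03598∠23.3° A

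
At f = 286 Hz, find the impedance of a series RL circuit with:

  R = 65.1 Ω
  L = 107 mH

Step 1 — Angular frequency: ω = 2π·f = 2π·286 = 1797 rad/s.
Step 2 — Component impedances:
  R: Z = R = 65.1 Ω
  L: Z = jωL = j·1797·0.107 = 0 + j192.3 Ω
Step 3 — Series combination: Z_total = R + L = 65.1 + j192.3 Ω = 203∠71.3° Ω.

Z = 65.1 + j192.3 Ω = 203∠71.3° Ω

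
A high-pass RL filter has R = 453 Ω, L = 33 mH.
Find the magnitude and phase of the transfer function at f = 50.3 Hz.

Step 1 — Angular frequency: ω = 2π·50.3 = 316 rad/s.
Step 2 — Transfer function: H(jω) = jωL/(R + jωL).
Step 3 — Numerator jωL = j·10.43; denominator R + jωL = 453 + j10.43.
Step 4 — H = 0.0005298 + j0.02301.
Step 5 — Magnitude: |H| = 0.02302 (-32.8 dB); phase: φ = 88.7°.

|H| = 0.02302 (-32.8 dB), φ = 88.7°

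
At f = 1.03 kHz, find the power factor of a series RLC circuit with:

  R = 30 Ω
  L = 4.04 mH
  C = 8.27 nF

Step 1 — Angular frequency: ω = 2π·f = 2π·1030 = 6472 rad/s.
Step 2 — Component impedances:
  R: Z = R = 30 Ω
  L: Z = jωL = j·6472·0.00404 = 0 + j26.15 Ω
  C: Z = 1/(jωC) = -j/(ω·C) = 0 - j1.868e+04 Ω
Step 3 — Series combination: Z_total = R + L + C = 30 - j1.866e+04 Ω = 1.866e+04∠-89.9° Ω.
Step 4 — Power factor: PF = cos(φ) = Re(Z)/|Z| = 30/1.866e+04 = 0.001608.
Step 5 — Type: Im(Z) = -1.866e+04 ⇒ leading (phase φ = -89.9°).

PF = 0.001608 (leading, φ = -89.9°)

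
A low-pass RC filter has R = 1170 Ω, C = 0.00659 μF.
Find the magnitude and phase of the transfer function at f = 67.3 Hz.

Step 1 — Angular frequency: ω = 2π·67.3 = 422.9 rad/s.
Step 2 — Transfer function: H(jω) = 1/(1 + jωRC).
Step 3 — Denominator: 1 + jωRC = 1 + j·422.9·1170·6.59e-09 = 1 + j0.00326.
Step 4 — H = 1 - j0.00326.
Step 5 — Magnitude: |H| = 1 (-0.0 dB); phase: φ = -0.2°.

|H| = 1 (-0.0 dB), φ = -0.2°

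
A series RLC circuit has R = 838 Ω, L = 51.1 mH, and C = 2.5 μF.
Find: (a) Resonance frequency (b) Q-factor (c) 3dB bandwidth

Step 1 — Resonance condition Im(Z)=0 gives ω₀ = 1/√(LC).
Step 2 — ω₀ = 1/√(0.0511·2.5e-06) = 2798 rad/s.
Step 3 — f₀ = ω₀/(2π) = 445.3 Hz.
Step 4 — Series Q: Q = ω₀L/R = 2798·0.0511/838 = 0.1706.
Step 5 — 3dB bandwidth: Δω = ω₀/Q = 1.64e+04 rad/s; BW = Δω/(2π) = 2610 Hz.

(a) f₀ = 445.3 Hz  (b) Q = 0.1706  (c) BW = 2610 Hz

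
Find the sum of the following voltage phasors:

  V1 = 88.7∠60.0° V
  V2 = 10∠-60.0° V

Step 1 — Convert each phasor to rectangular form:
  V1 = 88.7·(cos(60.0°) + j·sin(60.0°)) = 44.35 + j76.82 V
  V2 = 10·(cos(-60.0°) + j·sin(-60.0°)) = 5 - j8.66 V
Step 2 — Sum components: V_total = 49.35 + j68.16 V.
Step 3 — Convert to polar: |V_total| = 84.15 V, ∠V_total = 54.1°.

V_total = 84.15∠54.1° V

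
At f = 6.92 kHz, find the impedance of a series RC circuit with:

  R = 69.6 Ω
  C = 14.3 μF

Step 1 — Angular frequency: ω = 2π·f = 2π·6920 = 4.348e+04 rad/s.
Step 2 — Component impedances:
  R: Z = R = 69.6 Ω
  C: Z = 1/(jωC) = -j/(ω·C) = 0 - j1.608 Ω
Step 3 — Series combination: Z_total = R + C = 69.6 - j1.608 Ω = 69.62∠-1.3° Ω.

Z = 69.6 - j1.608 Ω = 69.62∠-1.3° Ω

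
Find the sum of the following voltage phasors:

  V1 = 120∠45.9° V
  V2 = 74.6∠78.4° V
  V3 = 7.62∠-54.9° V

Step 1 — Convert each phasor to rectangular form:
  V1 = 120·(cos(45.9°) + j·sin(45.9°)) = 83.51 + j86.18 V
  V2 = 74.6·(cos(78.4°) + j·sin(78.4°)) = 15 + j73.08 V
  V3 = 7.62·(cos(-54.9°) + j·sin(-54.9°)) = 4.382 - j6.234 V
Step 2 — Sum components: V_total = 102.9 + j153 V.
Step 3 — Convert to polar: |V_total| = 184.4 V, ∠V_total = 56.1°.

V_total = 184.4∠56.1° V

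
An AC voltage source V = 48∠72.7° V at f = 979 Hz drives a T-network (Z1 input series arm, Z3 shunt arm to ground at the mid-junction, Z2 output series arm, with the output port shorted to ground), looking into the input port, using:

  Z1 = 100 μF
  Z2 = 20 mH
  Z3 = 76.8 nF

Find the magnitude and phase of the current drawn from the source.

Step 1 — Angular frequency: ω = 2π·f = 2π·979 = 6151 rad/s.
Step 2 — Component impedances:
  Z1: Z = 1/(jωC) = -j/(ω·C) = 0 - j1.626 Ω
  Z2: Z = jωL = j·6151·0.02 = 0 + j123 Ω
  Z3: Z = 1/(jωC) = -j/(ω·C) = 0 - j2117 Ω
Step 3 — With the output port shorted to ground, the output series arm Z2 runs from the junction to ground; the shunt arm Z3 also runs from the junction to ground. They appear in parallel: Z3 || Z2 = 0 + j130.6 Ω.
Step 4 — Series with input arm Z1: Z_in = Z1 + (Z3 || Z2) = 0 + j129 Ω = 129∠90.0° Ω.
Step 5 — Source phasor: V = 48∠72.7° V = 14.27 + j45.83 V.
Step 6 — Ohm's law: I = V / Z_total = (14.27 + j45.83) / (0 + j129) = 0.3553 - j0.1107 A.
Step 7 — Convert to polar: |I| = 0.3721 A, ∠I = -17.3°.

I = 0.3721∠-17.3° A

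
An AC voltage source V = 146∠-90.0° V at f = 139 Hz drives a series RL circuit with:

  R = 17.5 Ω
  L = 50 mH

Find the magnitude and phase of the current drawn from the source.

Step 1 — Angular frequency: ω = 2π·f = 2π·139 = 873.4 rad/s.
Step 2 — Component impedances:
  R: Z = R = 17.5 Ω
  L: Z = jωL = j·873.4·0.05 = 0 + j43.67 Ω
Step 3 — Series combination: Z_total = R + L = 17.5 + j43.67 Ω = 47.04∠68.2° Ω.
Step 4 — Source phasor: V = 146∠-90.0° V = 0 - j146 V.
Step 5 — Ohm's law: I = V / Z_total = (0 - j146) / (17.5 + j43.67) = -2.881 - j1.154 A.
Step 6 — Convert to polar: |I| = 3.103 A, ∠I = -158.2°.

I = 3.103∠-158.2° A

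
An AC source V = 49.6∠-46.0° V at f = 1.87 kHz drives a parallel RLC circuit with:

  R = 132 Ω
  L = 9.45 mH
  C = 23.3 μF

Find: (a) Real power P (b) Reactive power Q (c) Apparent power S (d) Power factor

Step 1 — Angular frequency: ω = 2π·f = 2π·1870 = 1.175e+04 rad/s.
Step 2 — Component impedances:
  R: Z = R = 132 Ω
  L: Z = jωL = j·1.175e+04·0.00945 = 0 + j111 Ω
  C: Z = 1/(jωC) = -j/(ω·C) = 0 - j3.653 Ω
Step 3 — Parallel combination: 1/Z_total = 1/R + 1/L + 1/C; Z_total = 0.108 - j3.774 Ω = 3.775∠-88.4° Ω.
Step 4 — Source phasor: V = 49.6∠-46.0° V = 34.46 - j35.68 V.
Step 5 — Current: I = V / Z = 9.707 + j8.852 A = 13.14∠42.4° A.
Step 6 — Complex power: S = V·I* = 18.64 - j651.3 VA.
Step 7 — Real power: P = Re(S) = 18.64 W.
Step 8 — Reactive power: Q = Im(S) = -651.3 VAR.
Step 9 — Apparent power: |S| = 651.6 VA.
Step 10 — Power factor: PF = P/|S| = 0.0286 (leading).

(a) P = 18.64 W  (b) Q = -651.3 VAR  (c) S = 651.6 VA  (d) PF = 0.0286 (leading)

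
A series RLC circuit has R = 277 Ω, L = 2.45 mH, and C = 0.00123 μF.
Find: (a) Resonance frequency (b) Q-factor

Step 1 — Resonance condition Im(Z)=0 gives ω₀ = 1/√(LC).
Step 2 — ω₀ = 1/√(0.00245·1.23e-09) = 5.761e+05 rad/s.
Step 3 — f₀ = ω₀/(2π) = 9.168e+04 Hz.
Step 4 — Series Q: Q = ω₀L/R = 5.761e+05·0.00245/277 = 5.095.

(a) f₀ = 9.168e+04 Hz  (b) Q = 5.095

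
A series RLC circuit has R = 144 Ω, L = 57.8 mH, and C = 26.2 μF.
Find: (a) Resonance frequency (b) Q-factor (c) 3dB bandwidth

Step 1 — Resonance: ω₀ = 1/√(LC) = 1/√(0.0578·2.62e-05) = 812.6 rad/s.
Step 2 — f₀ = ω₀/(2π) = 129.3 Hz.
Step 3 — Series Q: Q = ω₀L/R = 812.6·0.0578/144 = 0.3262.
Step 4 — Bandwidth: Δω = ω₀/Q = 2491 rad/s; BW = Δω/(2π) = 396.5 Hz.

(a) f₀ = 129.3 Hz  (b) Q = 0.3262  (c) BW = 396.5 Hz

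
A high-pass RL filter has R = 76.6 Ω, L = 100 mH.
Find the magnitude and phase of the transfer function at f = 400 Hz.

Step 1 — Angular frequency: ω = 2π·400 = 2513 rad/s.
Step 2 — Transfer function: H(jω) = jωL/(R + jωL).
Step 3 — Numerator jωL = j·251.3; denominator R + jωL = 76.6 + j251.3.
Step 4 — H = 0.915 + j0.2789.
Step 5 — Magnitude: |H| = 0.9566 (-0.4 dB); phase: φ = 17.0°.

|H| = 0.9566 (-0.4 dB), φ = 17.0°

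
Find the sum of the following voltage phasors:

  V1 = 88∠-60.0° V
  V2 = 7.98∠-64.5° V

Step 1 — Convert each phasor to rectangular form:
  V1 = 88·(cos(-60.0°) + j·sin(-60.0°)) = 44 - j76.21 V
  V2 = 7.98·(cos(-64.5°) + j·sin(-64.5°)) = 3.435 - j7.203 V
Step 2 — Sum components: V_total = 47.44 - j83.41 V.
Step 3 — Convert to polar: |V_total| = 95.96 V, ∠V_total = -60.4°.

V_total = 95.96∠-60.4° V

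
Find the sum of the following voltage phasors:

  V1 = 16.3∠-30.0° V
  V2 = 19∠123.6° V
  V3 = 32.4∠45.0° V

Step 1 — Convert each phasor to rectangular form:
  V1 = 16.3·(cos(-30.0°) + j·sin(-30.0°)) = 14.12 - j8.15 V
  V2 = 19·(cos(123.6°) + j·sin(123.6°)) = -10.51 + j15.83 V
  V3 = 32.4·(cos(45.0°) + j·sin(45.0°)) = 22.91 + j22.91 V
Step 2 — Sum components: V_total = 26.51 + j30.59 V.
Step 3 — Convert to polar: |V_total| = 40.48 V, ∠V_total = 49.1°.

V_total = 40.48∠49.1° V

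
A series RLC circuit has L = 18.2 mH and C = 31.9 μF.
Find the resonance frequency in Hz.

Step 1 — Resonance condition Im(Z)=0 gives ω₀ = 1/√(LC).
Step 2 — ω₀ = 1/√(0.0182·3.19e-05) = 1312 rad/s.
Step 3 — f₀ = ω₀/(2π) = 208.9 Hz.

f₀ = 208.9 Hz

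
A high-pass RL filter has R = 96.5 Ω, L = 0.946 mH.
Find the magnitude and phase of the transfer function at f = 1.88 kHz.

Step 1 — Angular frequency: ω = 2π·1880 = 1.181e+04 rad/s.
Step 2 — Transfer function: H(jω) = jωL/(R + jωL).
Step 3 — Numerator jωL = j·11.17; denominator R + jωL = 96.5 + j11.17.
Step 4 — H = 0.01323 + j0.1143.
Step 5 — Magnitude: |H| = 0.115 (-18.8 dB); phase: φ = 83.4°.

|H| = 0.115 (-18.8 dB), φ = 83.4°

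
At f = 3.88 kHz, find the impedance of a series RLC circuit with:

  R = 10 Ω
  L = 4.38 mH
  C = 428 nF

Step 1 — Angular frequency: ω = 2π·f = 2π·3880 = 2.438e+04 rad/s.
Step 2 — Component impedances:
  R: Z = R = 10 Ω
  L: Z = jωL = j·2.438e+04·0.00438 = 0 + j106.8 Ω
  C: Z = 1/(jωC) = -j/(ω·C) = 0 - j95.84 Ω
Step 3 — Series combination: Z_total = R + L + C = 10 + j10.94 Ω = 14.82∠47.6° Ω.

Z = 10 + j10.94 Ω = 14.82∠47.6° Ω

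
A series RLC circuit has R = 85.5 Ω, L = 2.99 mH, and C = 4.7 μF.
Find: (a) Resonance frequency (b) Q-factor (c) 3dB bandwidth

Step 1 — Resonance: ω₀ = 1/√(LC) = 1/√(0.00299·4.7e-06) = 8436 rad/s.
Step 2 — f₀ = ω₀/(2π) = 1343 Hz.
Step 3 — Series Q: Q = ω₀L/R = 8436·0.00299/85.5 = 0.295.
Step 4 — Bandwidth: Δω = ω₀/Q = 2.86e+04 rad/s; BW = Δω/(2π) = 4551 Hz.

(a) f₀ = 1343 Hz  (b) Q = 0.295  (c) BW = 4551 Hz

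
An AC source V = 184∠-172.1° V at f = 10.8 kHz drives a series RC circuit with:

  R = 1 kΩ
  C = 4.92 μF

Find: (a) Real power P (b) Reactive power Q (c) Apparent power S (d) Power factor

Step 1 — Angular frequency: ω = 2π·f = 2π·1.08e+04 = 6.786e+04 rad/s.
Step 2 — Component impedances:
  R: Z = R = 1000 Ω
  C: Z = 1/(jωC) = -j/(ω·C) = 0 - j2.995 Ω
Step 3 — Series combination: Z_total = R + C = 1000 - j2.995 Ω = 1000∠-0.2° Ω.
Step 4 — Source phasor: V = 184∠-172.1° V = -182.3 - j25.29 V.
Step 5 — Current: I = V / Z = -0.1822 - j0.02584 A = 0.184∠-171.9° A.
Step 6 — Complex power: S = V·I* = 33.86 - j0.1014 VA.
Step 7 — Real power: P = Re(S) = 33.86 W.
Step 8 — Reactive power: Q = Im(S) = -0.1014 VAR.
Step 9 — Apparent power: |S| = 33.86 VA.
Step 10 — Power factor: PF = P/|S| = 1 (leading).

(a) P = 33.86 W  (b) Q = -0.1014 VAR  (c) S = 33.86 VA  (d) PF = 1 (leading)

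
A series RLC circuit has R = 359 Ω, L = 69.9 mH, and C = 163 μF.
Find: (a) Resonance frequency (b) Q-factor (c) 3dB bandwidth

Step 1 — Resonance: ω₀ = 1/√(LC) = 1/√(0.0699·0.000163) = 296.3 rad/s.
Step 2 — f₀ = ω₀/(2π) = 47.15 Hz.
Step 3 — Series Q: Q = ω₀L/R = 296.3·0.0699/359 = 0.05768.
Step 4 — Bandwidth: Δω = ω₀/Q = 5136 rad/s; BW = Δω/(2π) = 817.4 Hz.

(a) f₀ = 47.15 Hz  (b) Q = 0.05768  (c) BW = 817.4 Hz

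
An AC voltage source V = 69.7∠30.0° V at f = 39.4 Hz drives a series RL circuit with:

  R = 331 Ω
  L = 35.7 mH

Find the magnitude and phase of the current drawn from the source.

Step 1 — Angular frequency: ω = 2π·f = 2π·39.4 = 247.6 rad/s.
Step 2 — Component impedances:
  R: Z = R = 331 Ω
  L: Z = jωL = j·247.6·0.0357 = 0 + j8.838 Ω
Step 3 — Series combination: Z_total = R + L = 331 + j8.838 Ω = 331.1∠1.5° Ω.
Step 4 — Source phasor: V = 69.7∠30.0° V = 60.36 + j34.85 V.
Step 5 — Ohm's law: I = V / Z_total = (60.36 + j34.85) / (331 + j8.838) = 0.185 + j0.1003 A.
Step 6 — Convert to polar: |I| = 0.2105 A, ∠I = 28.5°.

I = 0.2105∠28.5° A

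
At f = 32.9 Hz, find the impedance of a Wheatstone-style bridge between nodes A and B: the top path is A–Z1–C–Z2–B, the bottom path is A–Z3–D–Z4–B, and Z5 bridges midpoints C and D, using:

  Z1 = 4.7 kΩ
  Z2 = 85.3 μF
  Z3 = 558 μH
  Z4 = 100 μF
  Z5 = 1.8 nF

Step 1 — Angular frequency: ω = 2π·f = 2π·32.9 = 206.7 rad/s.
Step 2 — Component impedances:
  Z1: Z = R = 4700 Ω
  Z2: Z = 1/(jωC) = -j/(ω·C) = 0 - j56.71 Ω
  Z3: Z = jωL = j·206.7·0.000558 = 0 + j0.1153 Ω
  Z4: Z = 1/(jωC) = -j/(ω·C) = 0 - j48.38 Ω
  Z5: Z = 1/(jωC) = -j/(ω·C) = 0 - j2.688e+06 Ω
Step 3 — Bridge requires nodal analysis (the Z5 bridge couples midpoints C and D, so the two paths cannot be reduced to a simple series/parallel combination). Setting node B to ground and injecting 1 A at node A, the 3-node admittance system at A, C, D solves to V_A = Z_AB = 0.4953 - j48.25 Ω = 48.25∠-89.4° Ω.

Z = 0.4953 - j48.25 Ω = 48.25∠-89.4° Ω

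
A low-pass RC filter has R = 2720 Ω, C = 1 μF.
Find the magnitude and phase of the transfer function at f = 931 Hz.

Step 1 — Angular frequency: ω = 2π·931 = 5850 rad/s.
Step 2 — Transfer function: H(jω) = 1/(1 + jωRC).
Step 3 — Denominator: 1 + jωRC = 1 + j·5850·2720·1e-06 = 1 + j15.91.
Step 4 — H = 0.003935 - j0.0626.
Step 5 — Magnitude: |H| = 0.06273 (-24.1 dB); phase: φ = -86.4°.

|H| = 0.06273 (-24.1 dB), φ = -86.4°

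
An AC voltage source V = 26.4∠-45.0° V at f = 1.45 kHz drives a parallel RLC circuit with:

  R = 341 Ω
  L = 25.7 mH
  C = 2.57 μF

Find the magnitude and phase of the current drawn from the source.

Step 1 — Angular frequency: ω = 2π·f = 2π·1450 = 9111 rad/s.
Step 2 — Component impedances:
  R: Z = R = 341 Ω
  L: Z = jωL = j·9111·0.0257 = 0 + j234.1 Ω
  C: Z = 1/(jωC) = -j/(ω·C) = 0 - j42.71 Ω
Step 3 — Parallel combination: 1/Z_total = 1/R + 1/L + 1/C; Z_total = 7.819 - j51.04 Ω = 51.64∠-81.3° Ω.
Step 4 — Source phasor: V = 26.4∠-45.0° V = 18.67 - j18.67 V.
Step 5 — Ohm's law: I = V / Z_total = (18.67 - j18.67) / (7.819 - j51.04) = 0.4121 + j0.3026 A.
Step 6 — Convert to polar: |I| = 0.5113 A, ∠I = 36.3°.

I = 0.5113∠36.3° A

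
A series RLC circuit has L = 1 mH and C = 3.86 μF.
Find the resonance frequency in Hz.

Step 1 — Resonance condition Im(Z)=0 gives ω₀ = 1/√(LC).
Step 2 — ω₀ = 1/√(0.001·3.86e-06) = 1.61e+04 rad/s.
Step 3 — f₀ = ω₀/(2π) = 2562 Hz.

f₀ = 2562 Hz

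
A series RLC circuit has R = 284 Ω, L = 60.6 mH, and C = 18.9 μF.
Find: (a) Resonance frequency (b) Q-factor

Step 1 — Resonance condition Im(Z)=0 gives ω₀ = 1/√(LC).
Step 2 — ω₀ = 1/√(0.0606·1.89e-05) = 934.4 rad/s.
Step 3 — f₀ = ω₀/(2π) = 148.7 Hz.
Step 4 — Series Q: Q = ω₀L/R = 934.4·0.0606/284 = 0.1994.

(a) f₀ = 148.7 Hz  (b) Q = 0.1994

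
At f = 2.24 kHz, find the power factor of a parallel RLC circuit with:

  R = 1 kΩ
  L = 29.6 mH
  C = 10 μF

Step 1 — Angular frequency: ω = 2π·f = 2π·2240 = 1.407e+04 rad/s.
Step 2 — Component impedances:
  R: Z = R = 1000 Ω
  L: Z = jωL = j·1.407e+04·0.0296 = 0 + j416.6 Ω
  C: Z = 1/(jωC) = -j/(ω·C) = 0 - j7.105 Ω
Step 3 — Parallel combination: 1/Z_total = 1/R + 1/L + 1/C; Z_total = 0.05225 - j7.228 Ω = 7.228∠-89.6° Ω.
Step 4 — Power factor: PF = cos(φ) = Re(Z)/|Z| = 0.052247/7.2282 = 0.007228.
Step 5 — Type: Im(Z) = -7.228 ⇒ leading (phase φ = -89.6°).

PF = 0.007228 (leading, φ = -89.6°)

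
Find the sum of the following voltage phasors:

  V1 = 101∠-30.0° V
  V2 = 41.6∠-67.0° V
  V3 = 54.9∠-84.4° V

Step 1 — Convert each phasor to rectangular form:
  V1 = 101·(cos(-30.0°) + j·sin(-30.0°)) = 87.47 - j50.5 V
  V2 = 41.6·(cos(-67.0°) + j·sin(-67.0°)) = 16.25 - j38.29 V
  V3 = 54.9·(cos(-84.4°) + j·sin(-84.4°)) = 5.357 - j54.64 V
Step 2 — Sum components: V_total = 109.1 - j143.4 V.
Step 3 — Convert to polar: |V_total| = 180.2 V, ∠V_total = -52.7°.

V_total = 180.2∠-52.7° V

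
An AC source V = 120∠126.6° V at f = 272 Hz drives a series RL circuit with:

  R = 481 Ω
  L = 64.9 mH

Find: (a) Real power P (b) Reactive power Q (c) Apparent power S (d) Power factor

Step 1 — Angular frequency: ω = 2π·f = 2π·272 = 1709 rad/s.
Step 2 — Component impedances:
  R: Z = R = 481 Ω
  L: Z = jωL = j·1709·0.0649 = 0 + j110.9 Ω
Step 3 — Series combination: Z_total = R + L = 481 + j110.9 Ω = 493.6∠13.0° Ω.
Step 4 — Source phasor: V = 120∠126.6° V = -71.55 + j96.34 V.
Step 5 — Current: I = V / Z = -0.09738 + j0.2227 A = 0.2431∠113.6° A.
Step 6 — Complex power: S = V·I* = 28.43 + j6.555 VA.
Step 7 — Real power: P = Re(S) = 28.43 W.
Step 8 — Reactive power: Q = Im(S) = 6.555 VAR.
Step 9 — Apparent power: |S| = 29.17 VA.
Step 10 — Power factor: PF = P/|S| = 0.9744 (lagging).

(a) P = 28.43 W  (b) Q = 6.555 VAR  (c) S = 29.17 VA  (d) PF = 0.9744 (lagging)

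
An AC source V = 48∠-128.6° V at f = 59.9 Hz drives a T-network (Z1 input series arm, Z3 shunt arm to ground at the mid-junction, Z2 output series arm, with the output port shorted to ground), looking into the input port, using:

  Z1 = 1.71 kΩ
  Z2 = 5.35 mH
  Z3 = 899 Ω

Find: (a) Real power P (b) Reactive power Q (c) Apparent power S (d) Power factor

Step 1 — Angular frequency: ω = 2π·f = 2π·59.9 = 376.4 rad/s.
Step 2 — Component impedances:
  Z1: Z = R = 1710 Ω
  Z2: Z = jωL = j·376.4·0.00535 = 0 + j2.014 Ω
  Z3: Z = R = 899 Ω
Step 3 — With the output port shorted to ground, the output series arm Z2 runs from the junction to ground; the shunt arm Z3 also runs from the junction to ground. They appear in parallel: Z3 || Z2 = 0.00451 + j2.014 Ω.
Step 4 — Series with input arm Z1: Z_in = Z1 + (Z3 || Z2) = 1710 + j2.014 Ω = 1710∠0.1° Ω.
Step 5 — Source phasor: V = 48∠-128.6° V = -29.95 - j37.51 V.
Step 6 — Current: I = V / Z = -0.01754 - j0.02192 A = 0.02807∠-128.7° A.
Step 7 — Complex power: S = V·I* = 1.347 + j0.001587 VA.
Step 8 — Real power: P = Re(S) = 1.347 W.
Step 9 — Reactive power: Q = Im(S) = 0.001587 VAR.
Step 10 — Apparent power: |S| = 1.347 VA.
Step 11 — Power factor: PF = P/|S| = 1 (lagging).

(a) P = 1.347 W  (b) Q = 0.001587 VAR  (c) S = 1.347 VA  (d) PF = 1 (lagging)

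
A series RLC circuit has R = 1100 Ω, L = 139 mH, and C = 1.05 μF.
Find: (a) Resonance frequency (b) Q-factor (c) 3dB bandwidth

Step 1 — Resonance condition Im(Z)=0 gives ω₀ = 1/√(LC).
Step 2 — ω₀ = 1/√(0.139·1.05e-06) = 2618 rad/s.
Step 3 — f₀ = ω₀/(2π) = 416.6 Hz.
Step 4 — Series Q: Q = ω₀L/R = 2618·0.139/1100 = 0.3308.
Step 5 — 3dB bandwidth: Δω = ω₀/Q = 7914 rad/s; BW = Δω/(2π) = 1259 Hz.

(a) f₀ = 416.6 Hz  (b) Q = 0.3308  (c) BW = 1259 Hz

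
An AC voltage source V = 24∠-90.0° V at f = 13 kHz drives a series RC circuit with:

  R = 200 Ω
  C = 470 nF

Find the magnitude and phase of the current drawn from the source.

Step 1 — Angular frequency: ω = 2π·f = 2π·1.3e+04 = 8.168e+04 rad/s.
Step 2 — Component impedances:
  R: Z = R = 200 Ω
  C: Z = 1/(jωC) = -j/(ω·C) = 0 - j26.05 Ω
Step 3 — Series combination: Z_total = R + C = 200 - j26.05 Ω = 201.7∠-7.4° Ω.
Step 4 — Source phasor: V = 24∠-90.0° V = 0 - j24 V.
Step 5 — Ohm's law: I = V / Z_total = (0 - j24) / (200 - j26.05) = 0.01537 - j0.118 A.
Step 6 — Convert to polar: |I| = 0.119 A, ∠I = -82.6°.

I = 0.119∠-82.6° A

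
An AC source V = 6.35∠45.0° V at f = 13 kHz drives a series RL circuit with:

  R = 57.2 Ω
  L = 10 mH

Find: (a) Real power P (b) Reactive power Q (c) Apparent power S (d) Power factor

Step 1 — Angular frequency: ω = 2π·f = 2π·1.3e+04 = 8.168e+04 rad/s.
Step 2 — Component impedances:
  R: Z = R = 57.2 Ω
  L: Z = jωL = j·8.168e+04·0.01 = 0 + j816.8 Ω
Step 3 — Series combination: Z_total = R + L = 57.2 + j816.8 Ω = 818.8∠86.0° Ω.
Step 4 — Source phasor: V = 6.35∠45.0° V = 4.49 + j4.49 V.
Step 5 — Current: I = V / Z = 0.005853 - j0.005087 A = 0.007755∠-41.0° A.
Step 6 — Complex power: S = V·I* = 0.00344 + j0.04912 VA.
Step 7 — Real power: P = Re(S) = 0.00344 W.
Step 8 — Reactive power: Q = Im(S) = 0.04912 VAR.
Step 9 — Apparent power: |S| = 0.04924 VA.
Step 10 — Power factor: PF = P/|S| = 0.06986 (lagging).

(a) P = 0.00344 W  (b) Q = 0.04912 VAR  (c) S = 0.04924 VA  (d) PF = 0.06986 (lagging)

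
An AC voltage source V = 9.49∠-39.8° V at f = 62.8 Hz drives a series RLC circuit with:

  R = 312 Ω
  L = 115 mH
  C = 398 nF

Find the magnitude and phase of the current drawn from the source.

Step 1 — Angular frequency: ω = 2π·f = 2π·62.8 = 394.6 rad/s.
Step 2 — Component impedances:
  R: Z = R = 312 Ω
  L: Z = jωL = j·394.6·0.115 = 0 + j45.38 Ω
  C: Z = 1/(jωC) = -j/(ω·C) = 0 - j6368 Ω
Step 3 — Series combination: Z_total = R + L + C = 312 - j6322 Ω = 6330∠-87.2° Ω.
Step 4 — Source phasor: V = 9.49∠-39.8° V = 7.291 - j6.075 V.
Step 5 — Ohm's law: I = V / Z_total = (7.291 - j6.075) / (312 - j6322) = 0.001015 + j0.001103 A.
Step 6 — Convert to polar: |I| = 0.001499 A, ∠I = 47.4°.

I = 0.001499∠47.4° A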